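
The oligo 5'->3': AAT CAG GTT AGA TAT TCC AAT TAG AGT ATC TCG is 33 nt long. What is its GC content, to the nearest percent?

T=11, G=6, A=11, C=5
G+C = 6 + 5 = 11 out of 33 bases
%GC = 11/33 × 100 = 33.33% ≈ 33%

33%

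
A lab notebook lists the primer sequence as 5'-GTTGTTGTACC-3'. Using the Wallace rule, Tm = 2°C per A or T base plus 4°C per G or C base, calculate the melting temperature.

32°C

Counting bases: T=5, A=1, G=3, C=2
So N_AT = 6 and N_GC = 5.
Tm = 2(6) + 4(5) = 12 + 20 = 32°C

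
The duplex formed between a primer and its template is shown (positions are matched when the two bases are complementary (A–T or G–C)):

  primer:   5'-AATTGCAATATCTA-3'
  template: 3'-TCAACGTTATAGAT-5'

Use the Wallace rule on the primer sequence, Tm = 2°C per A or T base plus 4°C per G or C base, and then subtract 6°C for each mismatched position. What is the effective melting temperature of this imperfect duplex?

Primer base counts: A=6, T=5, G=1, C=2 → A+T=11, G+C=3
Perfect-match Tm = 2(11) + 4(3) = 22 + 12 = 34°C
Mismatches (positions where the bases are not complementary): 1 (at position 2)
Effective Tm = 34 − 1×6 = 34 − 6 = 28°C

28°C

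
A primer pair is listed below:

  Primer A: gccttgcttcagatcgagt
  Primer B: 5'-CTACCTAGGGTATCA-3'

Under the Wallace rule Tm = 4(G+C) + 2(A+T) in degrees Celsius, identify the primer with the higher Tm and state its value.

Primer A, 58°C

Primer A: A+T=9, G+C=10 → Tm = 2(9)+4(10) = 58°C
Primer B: A+T=8, G+C=7 → Tm = 2(8)+4(7) = 44°C
58°C vs 44°C → primer A is higher.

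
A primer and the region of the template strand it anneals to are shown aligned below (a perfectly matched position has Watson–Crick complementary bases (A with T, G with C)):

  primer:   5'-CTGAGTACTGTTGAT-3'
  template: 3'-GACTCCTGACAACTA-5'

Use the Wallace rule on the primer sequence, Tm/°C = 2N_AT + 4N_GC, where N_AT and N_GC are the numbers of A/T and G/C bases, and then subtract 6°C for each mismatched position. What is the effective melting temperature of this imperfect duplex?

36°C

Primer base counts: A=3, T=6, G=4, C=2 → A+T=9, G+C=6
Perfect-match Tm = 2(9) + 4(6) = 18 + 24 = 42°C
Mismatches (positions where the bases are not complementary): 1 (at position 6)
Effective Tm = 42 − 1×6 = 42 − 6 = 36°C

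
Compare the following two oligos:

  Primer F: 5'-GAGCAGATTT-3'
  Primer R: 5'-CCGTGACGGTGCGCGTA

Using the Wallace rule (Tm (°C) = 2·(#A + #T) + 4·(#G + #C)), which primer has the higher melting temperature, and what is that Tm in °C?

Primer F: A+T=6, G+C=4 → Tm = 2(6)+4(4) = 28°C
Primer R: A+T=5, G+C=12 → Tm = 2(5)+4(12) = 58°C
28°C vs 58°C → primer R is higher.

Primer R, 58°C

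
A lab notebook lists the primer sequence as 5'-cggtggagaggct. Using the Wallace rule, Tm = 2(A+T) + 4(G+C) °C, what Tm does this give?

Base counts: A=2, C=2, G=7, T=2
A+T = 4, G+C = 9
Tm = 2×4 + 4×9 = 44°C

44°C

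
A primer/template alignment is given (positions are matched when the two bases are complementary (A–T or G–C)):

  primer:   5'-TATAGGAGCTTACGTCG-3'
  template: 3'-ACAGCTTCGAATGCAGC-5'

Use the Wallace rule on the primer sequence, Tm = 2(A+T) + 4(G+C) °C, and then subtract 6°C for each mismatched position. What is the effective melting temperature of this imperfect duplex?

32°C

Primer base counts: A=4, T=5, G=5, C=3 → A+T=9, G+C=8
Perfect-match Tm = 2(9) + 4(8) = 18 + 32 = 50°C
Mismatches (positions where the bases are not complementary): 3 (at positions 2, 4, 6)
Effective Tm = 50 − 3×6 = 50 − 18 = 32°C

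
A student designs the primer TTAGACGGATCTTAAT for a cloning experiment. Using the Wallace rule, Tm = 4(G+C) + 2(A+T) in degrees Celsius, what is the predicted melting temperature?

42°C

Scanning the sequence gives A=5, T=6, G=3, C=2.
A+T = 11, G+C = 5
Tm = 4·5 + 2·11 = 20 + 22 = 42°C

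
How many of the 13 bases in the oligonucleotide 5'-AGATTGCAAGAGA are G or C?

5

Base counts: G=4, C=1, A=6, T=2
G+C = 4 + 1 = 5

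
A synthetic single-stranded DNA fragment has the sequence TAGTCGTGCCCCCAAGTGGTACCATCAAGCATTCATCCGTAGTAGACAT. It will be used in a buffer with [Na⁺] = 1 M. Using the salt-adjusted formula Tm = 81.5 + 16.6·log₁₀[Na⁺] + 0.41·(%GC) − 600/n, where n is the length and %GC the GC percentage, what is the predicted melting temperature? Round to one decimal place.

89.3°C

Length n = 49. Counting bases: G=10, A=13, C=14, T=12
G+C = 24, so %GC = 24/49 × 100 = 48.98%
Salt term: 16.6 × (0) = 0
GC term: 0.41 × 48.98 = 20.082; length term: −600/49 = −12.245
Tm = 81.5 + (0) + 20.082 − 12.245 = 89.337 → 89.3°C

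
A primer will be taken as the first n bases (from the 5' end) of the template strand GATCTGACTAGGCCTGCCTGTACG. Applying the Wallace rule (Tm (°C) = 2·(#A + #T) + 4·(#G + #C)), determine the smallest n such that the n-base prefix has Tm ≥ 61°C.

First 19 bases: GATCTGACTAGGCCTGCCT → Tm = 60°C (< 61°C)
First 20 bases: GATCTGACTAGGCCTGCCTG → Tm = 64°C (≥ 61°C)
Since every base adds ≥2°C, Tm only increases with n, so the threshold is first crossed at n = 20.

n = 20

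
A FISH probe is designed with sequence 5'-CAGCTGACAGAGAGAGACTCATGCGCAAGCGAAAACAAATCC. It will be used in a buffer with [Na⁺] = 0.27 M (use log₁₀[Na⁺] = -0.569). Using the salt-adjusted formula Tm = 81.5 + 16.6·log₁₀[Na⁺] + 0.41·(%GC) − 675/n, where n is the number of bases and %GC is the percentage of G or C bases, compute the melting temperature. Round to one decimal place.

76.5°C

Length n = 42. Counting bases: G=10, A=17, T=4, C=11
G+C = 21, so %GC = 21/42 × 100 = 50%
Salt term: 16.6 × (-0.569) = -9.445
GC term: 0.41 × 50 = 20.5; length term: −675/42 = −16.071
Tm = 81.5 + (-9.445) + 20.5 − 16.071 = 76.484 → 76.5°C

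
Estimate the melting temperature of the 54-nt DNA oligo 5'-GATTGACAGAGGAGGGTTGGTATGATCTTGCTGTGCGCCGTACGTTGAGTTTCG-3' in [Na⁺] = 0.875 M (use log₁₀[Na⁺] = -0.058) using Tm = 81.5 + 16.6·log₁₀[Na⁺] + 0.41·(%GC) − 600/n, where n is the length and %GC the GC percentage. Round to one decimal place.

Length n = 54. Scanning the sequence gives T=17, A=9, C=8, G=20.
G+C = 28, so %GC = 28/54 × 100 = 51.852%
Salt term: 16.6 × (-0.058) = -0.963
GC term: 0.41 × 51.852 = 21.259; length term: −600/54 = −11.111
Tm = 81.5 + (-0.963) + 21.259 − 11.111 = 90.685 → 90.7°C

90.7°C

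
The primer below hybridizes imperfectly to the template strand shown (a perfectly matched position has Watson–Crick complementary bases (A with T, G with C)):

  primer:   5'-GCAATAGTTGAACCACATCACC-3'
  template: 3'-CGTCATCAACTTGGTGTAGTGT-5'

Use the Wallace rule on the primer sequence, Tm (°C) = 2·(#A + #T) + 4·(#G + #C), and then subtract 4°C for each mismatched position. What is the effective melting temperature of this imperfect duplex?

56°C

Primer base counts: A=8, T=4, G=3, C=7 → A+T=12, G+C=10
Perfect-match Tm = 2(12) + 4(10) = 24 + 40 = 64°C
Mismatches (positions where the bases are not complementary): 2 (at positions 4, 22)
Effective Tm = 64 − 2×4 = 64 − 8 = 56°C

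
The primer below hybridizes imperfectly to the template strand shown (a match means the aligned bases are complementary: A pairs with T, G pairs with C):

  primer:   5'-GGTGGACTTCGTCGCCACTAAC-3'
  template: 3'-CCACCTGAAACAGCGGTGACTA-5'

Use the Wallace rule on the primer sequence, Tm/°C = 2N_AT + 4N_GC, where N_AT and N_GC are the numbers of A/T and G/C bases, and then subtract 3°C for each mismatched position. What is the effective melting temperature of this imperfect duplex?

61°C

Primer base counts: A=4, T=5, G=6, C=7 → A+T=9, G+C=13
Perfect-match Tm = 2(9) + 4(13) = 18 + 52 = 70°C
Mismatches (positions where the bases are not complementary): 3 (at positions 10, 20, 22)
Effective Tm = 70 − 3×3 = 70 − 9 = 61°C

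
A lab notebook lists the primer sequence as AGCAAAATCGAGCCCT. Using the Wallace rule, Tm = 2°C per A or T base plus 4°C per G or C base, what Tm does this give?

T=2, C=5, G=3, A=6
A+T = 8, G+C = 8
Tm = 2(8) + 4(8) = 16 + 32 = 48°C

48°C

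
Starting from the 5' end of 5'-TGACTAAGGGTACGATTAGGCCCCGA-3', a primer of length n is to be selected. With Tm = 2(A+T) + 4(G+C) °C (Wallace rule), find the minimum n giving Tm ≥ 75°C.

n = 25

First 24 bases: TGACTAAGGGTACGATTAGGCCCC → Tm = 74°C (< 75°C)
First 25 bases: TGACTAAGGGTACGATTAGGCCCCG → Tm = 78°C (≥ 75°C)
Each additional base adds 2°C (A/T) or 4°C (G/C), so Tm is non-decreasing in n; n = 25 is the first length to reach 75°C.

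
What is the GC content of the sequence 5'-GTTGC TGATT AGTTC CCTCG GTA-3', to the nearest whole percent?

Base counts: T=9, A=3, G=6, C=5
G+C = 6 + 5 = 11 out of 23 bases
%GC = 11/23 × 100 = 47.83% ≈ 48%

48%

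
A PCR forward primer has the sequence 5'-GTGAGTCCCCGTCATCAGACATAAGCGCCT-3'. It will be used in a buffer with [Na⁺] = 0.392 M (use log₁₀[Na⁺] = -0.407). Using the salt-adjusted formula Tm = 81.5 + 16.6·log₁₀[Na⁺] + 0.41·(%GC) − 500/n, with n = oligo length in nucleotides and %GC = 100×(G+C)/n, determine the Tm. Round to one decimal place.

81.3°C

Length n = 30. Base counts: A=7, G=7, C=10, T=6
G+C = 17, so %GC = 17/30 × 100 = 56.667%
Salt term: 16.6 × (-0.407) = -6.756
GC term: 0.41 × 56.667 = 23.233; length term: −500/30 = −16.667
Tm = 81.5 + (-6.756) + 23.233 − 16.667 = 81.31 → 81.3°C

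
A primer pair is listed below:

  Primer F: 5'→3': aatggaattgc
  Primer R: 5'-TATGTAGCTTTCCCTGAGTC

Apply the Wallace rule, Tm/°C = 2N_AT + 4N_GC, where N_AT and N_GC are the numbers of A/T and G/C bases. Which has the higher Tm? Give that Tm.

Primer R, 58°C

Primer F: A+T=7, G+C=4 → Tm = 2(7)+4(4) = 30°C
Primer R: A+T=11, G+C=9 → Tm = 2(11)+4(9) = 58°C
30°C vs 58°C → primer R is higher.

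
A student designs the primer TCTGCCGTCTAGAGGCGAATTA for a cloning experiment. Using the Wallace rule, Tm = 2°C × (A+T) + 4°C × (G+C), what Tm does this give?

Scanning the sequence gives T=6, G=6, A=5, C=5.
So N_AT = 11 and N_GC = 11.
Tm = 4·11 + 2·11 = 44 + 22 = 66°C

66°C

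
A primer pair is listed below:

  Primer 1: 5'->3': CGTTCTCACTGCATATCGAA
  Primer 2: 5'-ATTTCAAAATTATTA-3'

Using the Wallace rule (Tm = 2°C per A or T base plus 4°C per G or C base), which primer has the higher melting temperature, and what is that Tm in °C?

Primer 1, 58°C

Primer 1: A+T=11, G+C=9 → Tm = 2(11)+4(9) = 58°C
Primer 2: A+T=14, G+C=1 → Tm = 2(14)+4(1) = 32°C
58°C vs 32°C → primer 1 is higher.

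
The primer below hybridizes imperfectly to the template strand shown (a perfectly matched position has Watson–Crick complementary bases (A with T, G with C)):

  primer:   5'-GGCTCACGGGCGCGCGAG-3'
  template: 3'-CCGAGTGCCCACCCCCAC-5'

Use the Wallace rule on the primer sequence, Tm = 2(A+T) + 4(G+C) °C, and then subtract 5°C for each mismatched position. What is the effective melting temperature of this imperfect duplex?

Primer base counts: A=2, T=1, G=9, C=6 → A+T=3, G+C=15
Perfect-match Tm = 2(3) + 4(15) = 6 + 60 = 66°C
Mismatches (positions where the bases are not complementary): 4 (at positions 11, 13, 15, 17)
Effective Tm = 66 − 4×5 = 66 − 20 = 46°C

46°C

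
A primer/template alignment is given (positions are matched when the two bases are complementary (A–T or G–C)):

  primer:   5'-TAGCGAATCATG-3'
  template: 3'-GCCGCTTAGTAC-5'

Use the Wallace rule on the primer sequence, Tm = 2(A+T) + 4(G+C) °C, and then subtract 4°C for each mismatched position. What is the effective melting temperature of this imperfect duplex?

26°C

Primer base counts: A=4, T=3, G=3, C=2 → A+T=7, G+C=5
Perfect-match Tm = 2(7) + 4(5) = 14 + 20 = 34°C
Mismatches (positions where the bases are not complementary): 2 (at positions 1, 2)
Effective Tm = 34 − 2×4 = 34 − 8 = 26°C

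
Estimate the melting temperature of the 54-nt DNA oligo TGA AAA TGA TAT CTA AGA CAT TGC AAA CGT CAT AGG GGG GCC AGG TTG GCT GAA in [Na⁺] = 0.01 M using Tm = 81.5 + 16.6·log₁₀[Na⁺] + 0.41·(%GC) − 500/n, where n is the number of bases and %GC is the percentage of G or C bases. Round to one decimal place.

Length n = 54. T=12, A=18, G=16, C=8
G+C = 24, so %GC = 24/54 × 100 = 44.444%
Salt term: 16.6 × (-2) = -33.2
GC term: 0.41 × 44.444 = 18.222; length term: −500/54 = −9.259
Tm = 81.5 + (-33.2) + 18.222 − 9.259 = 57.263 → 57.3°C

57.3°C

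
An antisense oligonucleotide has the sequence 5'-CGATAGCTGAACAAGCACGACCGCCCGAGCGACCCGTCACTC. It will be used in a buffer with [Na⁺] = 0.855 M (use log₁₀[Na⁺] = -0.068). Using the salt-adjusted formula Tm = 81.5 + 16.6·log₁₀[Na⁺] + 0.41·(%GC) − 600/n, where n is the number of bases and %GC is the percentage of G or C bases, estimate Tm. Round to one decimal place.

92.4°C

Length n = 42. Scanning the sequence gives C=17, G=10, T=4, A=11.
G+C = 27, so %GC = 27/42 × 100 = 64.286%
Salt term: 16.6 × (-0.068) = -1.129
GC term: 0.41 × 64.286 = 26.357; length term: −600/42 = −14.286
Tm = 81.5 + (-1.129) + 26.357 − 14.286 = 92.442 → 92.4°C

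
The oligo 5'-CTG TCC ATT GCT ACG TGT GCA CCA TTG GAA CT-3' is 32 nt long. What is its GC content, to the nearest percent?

50%

Base counts: G=7, T=10, C=9, A=6
G+C = 7 + 9 = 16 out of 32 bases
%GC = 16/32 × 100 = 50% ≈ 50%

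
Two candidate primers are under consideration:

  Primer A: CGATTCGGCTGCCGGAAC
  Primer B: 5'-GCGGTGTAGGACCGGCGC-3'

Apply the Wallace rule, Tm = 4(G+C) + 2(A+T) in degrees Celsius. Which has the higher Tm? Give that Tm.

Primer B, 64°C

Primer A: A+T=6, G+C=12 → Tm = 2(6)+4(12) = 60°C
Primer B: A+T=4, G+C=14 → Tm = 2(4)+4(14) = 64°C
60°C vs 64°C → primer B is higher.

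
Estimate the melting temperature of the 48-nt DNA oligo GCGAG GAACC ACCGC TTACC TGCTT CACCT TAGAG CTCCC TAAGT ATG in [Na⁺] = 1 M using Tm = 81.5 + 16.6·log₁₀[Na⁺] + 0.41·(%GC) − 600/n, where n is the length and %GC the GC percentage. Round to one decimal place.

91.2°C

Length n = 48. Scanning the sequence gives G=10, A=11, T=11, C=16.
G+C = 26, so %GC = 26/48 × 100 = 54.167%
Salt term: 16.6 × (0) = 0
GC term: 0.41 × 54.167 = 22.208; length term: −600/48 = −12.5
Tm = 81.5 + (0) + 22.208 − 12.5 = 91.208 → 91.2°C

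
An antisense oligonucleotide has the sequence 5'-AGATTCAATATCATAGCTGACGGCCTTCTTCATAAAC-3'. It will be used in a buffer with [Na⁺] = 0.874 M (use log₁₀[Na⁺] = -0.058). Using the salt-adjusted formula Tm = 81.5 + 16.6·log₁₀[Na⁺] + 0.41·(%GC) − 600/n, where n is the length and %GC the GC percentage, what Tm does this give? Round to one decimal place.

79.8°C

Length n = 37. Base counts: T=11, G=5, A=12, C=9
G+C = 14, so %GC = 14/37 × 100 = 37.838%
Salt term: 16.6 × (-0.058) = -0.963
GC term: 0.41 × 37.838 = 15.514; length term: −600/37 = −16.216
Tm = 81.5 + (-0.963) + 15.514 − 16.216 = 79.835 → 79.8°C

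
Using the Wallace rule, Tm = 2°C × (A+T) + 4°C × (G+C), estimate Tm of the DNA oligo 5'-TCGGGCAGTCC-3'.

38°C

Counting bases: T=2, C=4, A=1, G=4
AT pairs contribute 3, GC pairs contribute 8.
Tm = 2(3) + 4(8) = 6 + 32 = 38°C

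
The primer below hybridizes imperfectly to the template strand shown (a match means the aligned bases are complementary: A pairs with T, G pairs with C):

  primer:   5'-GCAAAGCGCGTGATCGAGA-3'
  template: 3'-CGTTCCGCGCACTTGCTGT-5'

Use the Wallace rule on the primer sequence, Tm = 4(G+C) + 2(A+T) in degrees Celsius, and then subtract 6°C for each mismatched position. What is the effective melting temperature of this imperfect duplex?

42°C

Primer base counts: A=6, T=2, G=7, C=4 → A+T=8, G+C=11
Perfect-match Tm = 2(8) + 4(11) = 16 + 44 = 60°C
Mismatches (positions where the bases are not complementary): 3 (at positions 5, 14, 18)
Effective Tm = 60 − 3×6 = 60 − 18 = 42°C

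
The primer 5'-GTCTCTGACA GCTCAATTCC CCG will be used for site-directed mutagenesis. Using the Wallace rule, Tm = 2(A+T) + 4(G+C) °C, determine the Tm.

72°C

Base counts: C=9, T=6, G=4, A=4
AT pairs contribute 10, GC pairs contribute 13.
Tm = 2(10) + 4(13) = 20 + 52 = 72°C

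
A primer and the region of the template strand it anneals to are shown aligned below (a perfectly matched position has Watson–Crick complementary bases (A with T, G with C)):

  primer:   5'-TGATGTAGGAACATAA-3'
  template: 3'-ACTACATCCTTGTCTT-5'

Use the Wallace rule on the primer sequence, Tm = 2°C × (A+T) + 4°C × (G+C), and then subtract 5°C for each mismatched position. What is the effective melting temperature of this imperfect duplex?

Primer base counts: A=7, T=4, G=4, C=1 → A+T=11, G+C=5
Perfect-match Tm = 2(11) + 4(5) = 22 + 20 = 42°C
Mismatches (positions where the bases are not complementary): 1 (at position 14)
Effective Tm = 42 − 1×5 = 42 − 5 = 37°C

37°C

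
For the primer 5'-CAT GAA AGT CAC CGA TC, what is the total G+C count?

8

Scanning the sequence gives T=3, A=6, G=3, C=5.
Total G or C: 3 + 5 = 8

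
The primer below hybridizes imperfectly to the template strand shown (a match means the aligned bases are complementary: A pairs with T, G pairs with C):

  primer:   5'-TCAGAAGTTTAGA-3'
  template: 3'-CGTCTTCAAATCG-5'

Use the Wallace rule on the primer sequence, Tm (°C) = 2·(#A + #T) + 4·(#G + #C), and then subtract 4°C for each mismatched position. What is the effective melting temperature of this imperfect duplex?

Primer base counts: A=5, T=4, G=3, C=1 → A+T=9, G+C=4
Perfect-match Tm = 2(9) + 4(4) = 18 + 16 = 34°C
Mismatches (positions where the bases are not complementary): 2 (at positions 1, 13)
Effective Tm = 34 − 2×4 = 34 − 8 = 26°C

26°C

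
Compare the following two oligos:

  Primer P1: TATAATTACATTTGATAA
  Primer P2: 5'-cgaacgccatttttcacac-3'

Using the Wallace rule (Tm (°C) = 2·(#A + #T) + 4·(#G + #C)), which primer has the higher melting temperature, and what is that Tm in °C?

Primer P2, 56°C

Primer P1: A+T=16, G+C=2 → Tm = 2(16)+4(2) = 40°C
Primer P2: A+T=10, G+C=9 → Tm = 2(10)+4(9) = 56°C
40°C vs 56°C → primer P2 is higher.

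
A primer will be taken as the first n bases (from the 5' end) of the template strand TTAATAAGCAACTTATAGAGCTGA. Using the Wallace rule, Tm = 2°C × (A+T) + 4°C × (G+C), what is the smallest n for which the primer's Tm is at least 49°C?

n = 20

First 19 bases: TTAATAAGCAACTTATAGA → Tm = 46°C (< 49°C)
First 20 bases: TTAATAAGCAACTTATAGAG → Tm = 50°C (≥ 49°C)
Since every base adds ≥2°C, Tm only increases with n, so the threshold is first crossed at n = 20.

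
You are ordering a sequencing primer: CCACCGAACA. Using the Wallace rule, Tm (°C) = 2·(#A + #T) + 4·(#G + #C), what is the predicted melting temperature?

32°C

Scanning the sequence gives T=0, G=1, C=5, A=4.
A+T = 4, G+C = 6
Tm = 2×4 + 4×6 = 32°C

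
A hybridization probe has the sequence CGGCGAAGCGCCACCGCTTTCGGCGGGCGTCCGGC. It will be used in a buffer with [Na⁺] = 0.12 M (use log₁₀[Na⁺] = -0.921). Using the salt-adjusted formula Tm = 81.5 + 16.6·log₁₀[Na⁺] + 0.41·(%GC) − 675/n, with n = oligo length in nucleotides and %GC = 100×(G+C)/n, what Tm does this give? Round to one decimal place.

Length n = 35. T=4, C=14, G=14, A=3
G+C = 28, so %GC = 28/35 × 100 = 80%
Salt term: 16.6 × (-0.921) = -15.289
GC term: 0.41 × 80 = 32.8; length term: −675/35 = −19.286
Tm = 81.5 + (-15.289) + 32.8 − 19.286 = 79.725 → 79.7°C

79.7°C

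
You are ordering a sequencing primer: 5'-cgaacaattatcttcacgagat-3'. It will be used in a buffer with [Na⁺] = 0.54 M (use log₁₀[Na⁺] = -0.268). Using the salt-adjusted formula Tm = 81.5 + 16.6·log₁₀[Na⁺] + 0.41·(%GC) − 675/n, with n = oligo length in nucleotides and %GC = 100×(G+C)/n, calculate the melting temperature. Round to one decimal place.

Length n = 22. Counting bases: A=8, T=6, C=5, G=3
G+C = 8, so %GC = 8/22 × 100 = 36.364%
Salt term: 16.6 × (-0.268) = -4.449
GC term: 0.41 × 36.364 = 14.909; length term: −675/22 = −30.682
Tm = 81.5 + (-4.449) + 14.909 − 30.682 = 61.278 → 61.3°C

61.3°C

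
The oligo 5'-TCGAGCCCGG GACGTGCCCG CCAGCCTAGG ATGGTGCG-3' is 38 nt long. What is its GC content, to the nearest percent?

Base counts: C=13, T=5, G=15, A=5
G+C = 15 + 13 = 28 out of 38 bases
%GC = 28/38 × 100 = 73.68% ≈ 74%

74%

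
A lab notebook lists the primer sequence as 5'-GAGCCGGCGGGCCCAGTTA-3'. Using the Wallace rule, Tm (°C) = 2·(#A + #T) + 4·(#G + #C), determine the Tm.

66°C

A=3, T=2, C=6, G=8
A+T = 5, G+C = 14
Tm = 2(5) + 4(14) = 10 + 56 = 66°C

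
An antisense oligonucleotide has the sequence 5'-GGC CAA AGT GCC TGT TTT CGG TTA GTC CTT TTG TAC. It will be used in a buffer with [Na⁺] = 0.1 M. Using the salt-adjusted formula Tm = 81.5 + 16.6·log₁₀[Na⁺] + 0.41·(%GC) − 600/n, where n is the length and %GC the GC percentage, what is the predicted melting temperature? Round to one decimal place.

67.6°C

Length n = 36. Base counts: C=8, T=14, G=9, A=5
G+C = 17, so %GC = 17/36 × 100 = 47.222%
Salt term: 16.6 × (-1) = -16.6
GC term: 0.41 × 47.222 = 19.361; length term: −600/36 = −16.667
Tm = 81.5 + (-16.6) + 19.361 − 16.667 = 67.594 → 67.6°C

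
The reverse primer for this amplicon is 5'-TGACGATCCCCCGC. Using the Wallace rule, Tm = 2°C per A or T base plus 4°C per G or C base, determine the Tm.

48°C

Base counts: A=2, G=3, C=7, T=2
So N_AT = 4 and N_GC = 10.
Tm = 4·10 + 2·4 = 40 + 8 = 48°C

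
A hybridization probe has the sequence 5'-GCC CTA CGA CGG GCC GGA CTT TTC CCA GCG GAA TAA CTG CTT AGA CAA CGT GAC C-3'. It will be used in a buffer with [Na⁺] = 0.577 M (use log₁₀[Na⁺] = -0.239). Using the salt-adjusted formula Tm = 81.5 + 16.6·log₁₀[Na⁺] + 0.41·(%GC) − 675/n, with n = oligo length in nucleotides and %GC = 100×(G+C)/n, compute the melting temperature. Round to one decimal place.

89.1°C

Length n = 55. Scanning the sequence gives C=18, T=10, A=13, G=14.
G+C = 32, so %GC = 32/55 × 100 = 58.182%
Salt term: 16.6 × (-0.239) = -3.967
GC term: 0.41 × 58.182 = 23.855; length term: −675/55 = −12.273
Tm = 81.5 + (-3.967) + 23.855 − 12.273 = 89.115 → 89.1°C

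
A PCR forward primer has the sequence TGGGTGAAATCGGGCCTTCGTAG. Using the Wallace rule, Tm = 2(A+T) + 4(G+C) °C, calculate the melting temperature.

72°C

Scanning the sequence gives A=4, G=9, C=4, T=6.
AT pairs contribute 10, GC pairs contribute 13.
Tm = 4·13 + 2·10 = 52 + 20 = 72°C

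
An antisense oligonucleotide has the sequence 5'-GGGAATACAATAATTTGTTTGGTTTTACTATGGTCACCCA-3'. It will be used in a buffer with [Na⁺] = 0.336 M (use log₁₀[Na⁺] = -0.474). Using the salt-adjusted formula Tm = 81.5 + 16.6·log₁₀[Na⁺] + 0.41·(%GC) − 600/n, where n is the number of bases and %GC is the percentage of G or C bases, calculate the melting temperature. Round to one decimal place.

73.0°C

Length n = 40. A=11, C=6, T=15, G=8
G+C = 14, so %GC = 14/40 × 100 = 35%
Salt term: 16.6 × (-0.474) = -7.868
GC term: 0.41 × 35 = 14.35; length term: −600/40 = −15
Tm = 81.5 + (-7.868) + 14.35 − 15 = 72.982 → 73.0°C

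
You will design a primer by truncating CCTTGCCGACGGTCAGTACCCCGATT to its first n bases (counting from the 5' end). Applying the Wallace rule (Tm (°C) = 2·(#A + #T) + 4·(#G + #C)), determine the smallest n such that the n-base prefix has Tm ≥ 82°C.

First 24 bases: CCTTGCCGACGGTCAGTACCCCGA → Tm = 80°C (< 82°C)
First 25 bases: CCTTGCCGACGGTCAGTACCCCGAT → Tm = 82°C (≥ 82°C)
Each additional base adds 2°C (A/T) or 4°C (G/C), so Tm is non-decreasing in n; n = 25 is the first length to reach 82°C.

n = 25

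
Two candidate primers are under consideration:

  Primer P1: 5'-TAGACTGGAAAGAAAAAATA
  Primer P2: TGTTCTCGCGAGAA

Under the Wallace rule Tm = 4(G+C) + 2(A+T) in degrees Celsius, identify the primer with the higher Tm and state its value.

Primer P1: A+T=15, G+C=5 → Tm = 2(15)+4(5) = 50°C
Primer P2: A+T=7, G+C=7 → Tm = 2(7)+4(7) = 42°C
50°C vs 42°C → primer P1 is higher.

Primer P1, 50°C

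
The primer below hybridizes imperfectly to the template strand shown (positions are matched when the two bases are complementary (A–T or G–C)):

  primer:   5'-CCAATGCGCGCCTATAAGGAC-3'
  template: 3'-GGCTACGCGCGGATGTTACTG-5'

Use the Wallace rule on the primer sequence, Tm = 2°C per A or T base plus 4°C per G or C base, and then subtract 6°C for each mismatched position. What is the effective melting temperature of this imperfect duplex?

48°C

Primer base counts: A=6, T=3, G=5, C=7 → A+T=9, G+C=12
Perfect-match Tm = 2(9) + 4(12) = 18 + 48 = 66°C
Mismatches (positions where the bases are not complementary): 3 (at positions 3, 15, 18)
Effective Tm = 66 − 3×6 = 66 − 18 = 48°C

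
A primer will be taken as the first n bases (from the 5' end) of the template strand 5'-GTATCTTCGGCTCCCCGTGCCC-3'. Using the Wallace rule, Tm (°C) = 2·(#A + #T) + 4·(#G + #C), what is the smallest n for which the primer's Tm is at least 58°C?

First 17 bases: GTATCTTCGGCTCCCCG → Tm = 56°C (< 58°C)
First 18 bases: GTATCTTCGGCTCCCCGT → Tm = 58°C (≥ 58°C)
Each additional base adds 2°C (A/T) or 4°C (G/C), so Tm is non-decreasing in n; n = 18 is the first length to reach 58°C.

n = 18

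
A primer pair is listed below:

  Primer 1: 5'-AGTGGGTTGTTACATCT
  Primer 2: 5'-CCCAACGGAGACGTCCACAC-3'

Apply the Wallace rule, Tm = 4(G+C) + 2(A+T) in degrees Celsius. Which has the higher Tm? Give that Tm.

Primer 2, 66°C

Primer 1: A+T=10, G+C=7 → Tm = 2(10)+4(7) = 48°C
Primer 2: A+T=7, G+C=13 → Tm = 2(7)+4(13) = 66°C
48°C vs 66°C → primer 2 is higher.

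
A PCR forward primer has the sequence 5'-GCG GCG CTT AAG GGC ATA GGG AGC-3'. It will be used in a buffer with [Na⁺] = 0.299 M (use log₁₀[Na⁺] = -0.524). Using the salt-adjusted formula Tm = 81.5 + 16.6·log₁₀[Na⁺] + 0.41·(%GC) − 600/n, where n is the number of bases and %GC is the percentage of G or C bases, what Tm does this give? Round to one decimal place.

75.1°C

Length n = 24. A=5, G=11, T=3, C=5
G+C = 16, so %GC = 16/24 × 100 = 66.667%
Salt term: 16.6 × (-0.524) = -8.698
GC term: 0.41 × 66.667 = 27.333; length term: −600/24 = −25
Tm = 81.5 + (-8.698) + 27.333 − 25 = 75.135 → 75.1°C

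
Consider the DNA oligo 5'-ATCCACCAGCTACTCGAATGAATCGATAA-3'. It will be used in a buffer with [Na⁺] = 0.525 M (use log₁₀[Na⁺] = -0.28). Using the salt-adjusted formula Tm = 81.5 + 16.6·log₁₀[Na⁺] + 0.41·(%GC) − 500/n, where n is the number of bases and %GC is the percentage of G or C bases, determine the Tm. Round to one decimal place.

Length n = 29. Counting bases: T=6, C=8, A=11, G=4
G+C = 12, so %GC = 12/29 × 100 = 41.379%
Salt term: 16.6 × (-0.28) = -4.648
GC term: 0.41 × 41.379 = 16.965; length term: −500/29 = −17.241
Tm = 81.5 + (-4.648) + 16.965 − 17.241 = 76.576 → 76.6°C

76.6°C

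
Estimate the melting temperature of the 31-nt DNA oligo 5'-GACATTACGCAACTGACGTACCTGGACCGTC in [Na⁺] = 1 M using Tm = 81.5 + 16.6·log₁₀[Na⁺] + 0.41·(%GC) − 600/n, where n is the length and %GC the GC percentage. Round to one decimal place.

Length n = 31. Counting bases: G=7, A=8, T=6, C=10
G+C = 17, so %GC = 17/31 × 100 = 54.839%
Salt term: 16.6 × (0) = 0
GC term: 0.41 × 54.839 = 22.484; length term: −600/31 = −19.355
Tm = 81.5 + (0) + 22.484 − 19.355 = 84.629 → 84.6°C

84.6°C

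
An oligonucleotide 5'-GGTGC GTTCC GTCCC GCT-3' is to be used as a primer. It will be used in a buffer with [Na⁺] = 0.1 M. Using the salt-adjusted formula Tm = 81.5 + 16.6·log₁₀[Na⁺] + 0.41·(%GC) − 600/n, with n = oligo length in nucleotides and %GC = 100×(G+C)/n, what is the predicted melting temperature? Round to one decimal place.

61.2°C

Length n = 18. Counting bases: G=6, C=7, T=5, A=0
G+C = 13, so %GC = 13/18 × 100 = 72.222%
Salt term: 16.6 × (-1) = -16.6
GC term: 0.41 × 72.222 = 29.611; length term: −600/18 = −33.333
Tm = 81.5 + (-16.6) + 29.611 − 33.333 = 61.178 → 61.2°C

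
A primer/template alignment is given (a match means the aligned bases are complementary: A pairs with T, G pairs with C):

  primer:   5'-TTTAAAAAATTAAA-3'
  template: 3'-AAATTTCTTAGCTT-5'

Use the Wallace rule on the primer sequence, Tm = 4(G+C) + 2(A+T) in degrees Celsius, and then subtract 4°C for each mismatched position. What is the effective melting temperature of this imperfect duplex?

Primer base counts: A=9, T=5, G=0, C=0 → A+T=14, G+C=0
Perfect-match Tm = 2(14) + 4(0) = 28 + 0 = 28°C
Mismatches (positions where the bases are not complementary): 3 (at positions 7, 11, 12)
Effective Tm = 28 − 3×4 = 28 − 12 = 16°C

16°C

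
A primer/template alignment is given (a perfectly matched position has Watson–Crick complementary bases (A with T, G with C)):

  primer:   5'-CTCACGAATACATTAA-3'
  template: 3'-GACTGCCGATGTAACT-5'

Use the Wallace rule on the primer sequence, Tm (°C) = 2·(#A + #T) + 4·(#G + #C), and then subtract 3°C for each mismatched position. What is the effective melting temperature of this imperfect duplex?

30°C

Primer base counts: A=7, T=4, G=1, C=4 → A+T=11, G+C=5
Perfect-match Tm = 2(11) + 4(5) = 22 + 20 = 42°C
Mismatches (positions where the bases are not complementary): 4 (at positions 3, 7, 8, 15)
Effective Tm = 42 − 4×3 = 42 − 12 = 30°C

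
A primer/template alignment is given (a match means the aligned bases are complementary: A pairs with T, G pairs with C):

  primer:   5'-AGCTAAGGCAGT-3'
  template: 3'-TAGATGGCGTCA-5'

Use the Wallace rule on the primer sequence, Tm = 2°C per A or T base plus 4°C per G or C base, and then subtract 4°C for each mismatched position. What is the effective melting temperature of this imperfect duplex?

Primer base counts: A=4, T=2, G=4, C=2 → A+T=6, G+C=6
Perfect-match Tm = 2(6) + 4(6) = 12 + 24 = 36°C
Mismatches (positions where the bases are not complementary): 3 (at positions 2, 6, 7)
Effective Tm = 36 − 3×4 = 36 − 12 = 24°C

24°C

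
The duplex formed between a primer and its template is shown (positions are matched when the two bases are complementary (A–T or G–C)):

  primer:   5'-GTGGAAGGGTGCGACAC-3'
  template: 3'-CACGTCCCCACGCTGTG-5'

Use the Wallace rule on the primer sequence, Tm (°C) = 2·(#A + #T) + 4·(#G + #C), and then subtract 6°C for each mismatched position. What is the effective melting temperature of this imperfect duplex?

Primer base counts: A=4, T=2, G=8, C=3 → A+T=6, G+C=11
Perfect-match Tm = 2(6) + 4(11) = 12 + 44 = 56°C
Mismatches (positions where the bases are not complementary): 2 (at positions 4, 6)
Effective Tm = 56 − 2×6 = 56 − 12 = 44°C

44°C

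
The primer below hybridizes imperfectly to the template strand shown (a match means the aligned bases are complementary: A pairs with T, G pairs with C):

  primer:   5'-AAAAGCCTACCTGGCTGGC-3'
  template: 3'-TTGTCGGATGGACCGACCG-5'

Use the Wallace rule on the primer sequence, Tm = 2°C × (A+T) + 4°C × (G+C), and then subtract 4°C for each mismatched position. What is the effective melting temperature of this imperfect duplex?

56°C

Primer base counts: A=5, T=3, G=5, C=6 → A+T=8, G+C=11
Perfect-match Tm = 2(8) + 4(11) = 16 + 44 = 60°C
Mismatches (positions where the bases are not complementary): 1 (at position 3)
Effective Tm = 60 − 1×4 = 60 − 4 = 56°C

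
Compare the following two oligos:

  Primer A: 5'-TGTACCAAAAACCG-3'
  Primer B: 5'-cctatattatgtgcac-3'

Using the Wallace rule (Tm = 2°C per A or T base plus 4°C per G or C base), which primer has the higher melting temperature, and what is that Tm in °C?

Primer B, 44°C

Primer A: A+T=8, G+C=6 → Tm = 2(8)+4(6) = 40°C
Primer B: A+T=10, G+C=6 → Tm = 2(10)+4(6) = 44°C
40°C vs 44°C → primer B is higher.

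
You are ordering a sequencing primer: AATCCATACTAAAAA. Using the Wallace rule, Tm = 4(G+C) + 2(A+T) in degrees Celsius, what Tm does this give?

36°C

Scanning the sequence gives T=3, A=9, C=3, G=0.
A+T = 12, G+C = 3
Tm = 2×12 + 4×3 = 36°C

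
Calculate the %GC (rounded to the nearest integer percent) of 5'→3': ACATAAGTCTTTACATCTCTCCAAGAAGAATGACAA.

33%

T=9, A=15, G=4, C=8
G+C = 4 + 8 = 12 out of 36 bases
%GC = 12/36 × 100 = 33.33% ≈ 33%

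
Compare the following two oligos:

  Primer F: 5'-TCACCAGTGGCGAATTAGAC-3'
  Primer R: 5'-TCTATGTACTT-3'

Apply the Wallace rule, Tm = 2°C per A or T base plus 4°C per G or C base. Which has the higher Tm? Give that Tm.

Primer F, 60°C

Primer F: A+T=10, G+C=10 → Tm = 2(10)+4(10) = 60°C
Primer R: A+T=8, G+C=3 → Tm = 2(8)+4(3) = 28°C
60°C vs 28°C → primer F is higher.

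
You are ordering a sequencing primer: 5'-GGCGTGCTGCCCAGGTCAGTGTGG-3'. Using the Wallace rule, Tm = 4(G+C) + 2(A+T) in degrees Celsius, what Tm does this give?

Scanning the sequence gives C=6, G=11, T=5, A=2.
So N_AT = 7 and N_GC = 17.
Tm = 2(7) + 4(17) = 14 + 68 = 82°C

82°C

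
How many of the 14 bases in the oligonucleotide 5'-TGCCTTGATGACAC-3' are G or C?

7

Counting bases: C=4, G=3, T=4, A=3
G+C = 3 + 4 = 7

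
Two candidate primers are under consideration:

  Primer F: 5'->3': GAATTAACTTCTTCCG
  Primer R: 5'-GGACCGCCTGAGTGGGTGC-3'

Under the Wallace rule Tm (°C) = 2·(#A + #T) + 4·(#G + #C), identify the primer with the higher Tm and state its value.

Primer F: A+T=10, G+C=6 → Tm = 2(10)+4(6) = 44°C
Primer R: A+T=5, G+C=14 → Tm = 2(5)+4(14) = 66°C
44°C vs 66°C → primer R is higher.

Primer R, 66°C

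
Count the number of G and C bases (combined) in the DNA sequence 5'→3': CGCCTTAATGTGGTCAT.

Base counts: G=4, C=4, T=6, A=3
Total G or C: 4 + 4 = 8

8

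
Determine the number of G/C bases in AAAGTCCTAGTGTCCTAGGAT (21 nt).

9

A=6, C=4, T=6, G=5
G+C = 5 + 4 = 9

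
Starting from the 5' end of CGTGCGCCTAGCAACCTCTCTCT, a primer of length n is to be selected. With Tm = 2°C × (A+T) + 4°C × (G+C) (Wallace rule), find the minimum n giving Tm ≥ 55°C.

First 16 bases: CGTGCGCCTAGCAACC → Tm = 54°C (< 55°C)
First 17 bases: CGTGCGCCTAGCAACCT → Tm = 56°C (≥ 55°C)
Since every base adds ≥2°C, Tm only increases with n, so the threshold is first crossed at n = 17.

n = 17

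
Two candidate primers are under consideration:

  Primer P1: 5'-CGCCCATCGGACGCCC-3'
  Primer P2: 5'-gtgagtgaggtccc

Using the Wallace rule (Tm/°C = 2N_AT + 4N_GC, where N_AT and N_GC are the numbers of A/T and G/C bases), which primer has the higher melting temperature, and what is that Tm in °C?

Primer P1, 58°C

Primer P1: A+T=3, G+C=13 → Tm = 2(3)+4(13) = 58°C
Primer P2: A+T=5, G+C=9 → Tm = 2(5)+4(9) = 46°C
58°C vs 46°C → primer P1 is higher.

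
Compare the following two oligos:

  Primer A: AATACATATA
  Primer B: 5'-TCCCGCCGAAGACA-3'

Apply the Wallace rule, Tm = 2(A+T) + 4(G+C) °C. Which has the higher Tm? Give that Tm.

Primer A: A+T=9, G+C=1 → Tm = 2(9)+4(1) = 22°C
Primer B: A+T=5, G+C=9 → Tm = 2(5)+4(9) = 46°C
22°C vs 46°C → primer B is higher.

Primer B, 46°C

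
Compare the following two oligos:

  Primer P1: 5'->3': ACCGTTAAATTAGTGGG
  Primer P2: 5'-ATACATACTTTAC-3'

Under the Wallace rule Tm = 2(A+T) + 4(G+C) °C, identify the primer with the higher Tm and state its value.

Primer P1, 48°C

Primer P1: A+T=10, G+C=7 → Tm = 2(10)+4(7) = 48°C
Primer P2: A+T=10, G+C=3 → Tm = 2(10)+4(3) = 32°C
48°C vs 32°C → primer P1 is higher.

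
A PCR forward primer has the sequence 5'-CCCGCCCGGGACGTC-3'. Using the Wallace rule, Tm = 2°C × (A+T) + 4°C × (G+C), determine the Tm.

Base counts: A=1, G=5, C=8, T=1
So N_AT = 2 and N_GC = 13.
Tm = 4·13 + 2·2 = 52 + 4 = 56°C

56°C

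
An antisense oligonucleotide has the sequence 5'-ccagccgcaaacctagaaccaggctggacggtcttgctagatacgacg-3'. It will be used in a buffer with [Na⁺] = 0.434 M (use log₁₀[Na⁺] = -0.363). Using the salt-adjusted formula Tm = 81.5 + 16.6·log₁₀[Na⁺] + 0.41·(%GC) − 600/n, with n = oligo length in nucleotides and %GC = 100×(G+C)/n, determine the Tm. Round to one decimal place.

86.9°C

Length n = 48. Base counts: A=13, C=15, G=13, T=7
G+C = 28, so %GC = 28/48 × 100 = 58.333%
Salt term: 16.6 × (-0.363) = -6.026
GC term: 0.41 × 58.333 = 23.917; length term: −600/48 = −12.5
Tm = 81.5 + (-6.026) + 23.917 − 12.5 = 86.891 → 86.9°C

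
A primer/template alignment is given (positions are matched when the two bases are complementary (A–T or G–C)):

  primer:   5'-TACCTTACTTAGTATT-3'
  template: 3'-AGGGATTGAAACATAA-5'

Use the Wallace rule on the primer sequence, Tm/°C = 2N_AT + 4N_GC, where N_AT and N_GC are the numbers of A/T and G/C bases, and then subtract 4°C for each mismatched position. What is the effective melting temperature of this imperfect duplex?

Primer base counts: A=4, T=8, G=1, C=3 → A+T=12, G+C=4
Perfect-match Tm = 2(12) + 4(4) = 24 + 16 = 40°C
Mismatches (positions where the bases are not complementary): 3 (at positions 2, 6, 11)
Effective Tm = 40 − 3×4 = 40 − 12 = 28°C

28°C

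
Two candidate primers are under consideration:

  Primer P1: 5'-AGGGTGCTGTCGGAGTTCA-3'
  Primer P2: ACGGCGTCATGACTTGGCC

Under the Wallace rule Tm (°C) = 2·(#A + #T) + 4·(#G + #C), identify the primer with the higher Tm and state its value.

Primer P2, 62°C

Primer P1: A+T=8, G+C=11 → Tm = 2(8)+4(11) = 60°C
Primer P2: A+T=7, G+C=12 → Tm = 2(7)+4(12) = 62°C
60°C vs 62°C → primer P2 is higher.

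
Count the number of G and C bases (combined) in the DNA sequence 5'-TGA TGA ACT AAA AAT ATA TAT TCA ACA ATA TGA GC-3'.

8

A=17, T=10, G=4, C=4
Total G or C: 4 + 4 = 8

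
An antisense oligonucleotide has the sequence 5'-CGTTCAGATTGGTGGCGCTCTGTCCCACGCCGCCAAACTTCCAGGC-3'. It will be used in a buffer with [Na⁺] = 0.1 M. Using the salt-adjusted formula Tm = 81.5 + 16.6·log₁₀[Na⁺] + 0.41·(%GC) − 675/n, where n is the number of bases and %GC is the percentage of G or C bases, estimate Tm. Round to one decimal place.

Length n = 46. Counting bases: G=12, A=7, C=17, T=10
G+C = 29, so %GC = 29/46 × 100 = 63.043%
Salt term: 16.6 × (-1) = -16.6
GC term: 0.41 × 63.043 = 25.848; length term: −675/46 = −14.674
Tm = 81.5 + (-16.6) + 25.848 − 14.674 = 76.074 → 76.1°C

76.1°C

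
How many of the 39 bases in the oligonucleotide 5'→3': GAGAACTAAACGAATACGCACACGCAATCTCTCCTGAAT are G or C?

Counting bases: A=15, G=6, C=11, T=7
G+C = 6 + 11 = 17

17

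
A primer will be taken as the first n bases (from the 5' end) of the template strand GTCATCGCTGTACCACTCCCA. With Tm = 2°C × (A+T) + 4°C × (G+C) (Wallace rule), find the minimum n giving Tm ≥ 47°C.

n = 16

First 15 bases: GTCATCGCTGTACCA → Tm = 46°C (< 47°C)
First 16 bases: GTCATCGCTGTACCAC → Tm = 50°C (≥ 47°C)
Since every base adds ≥2°C, Tm only increases with n, so the threshold is first crossed at n = 16.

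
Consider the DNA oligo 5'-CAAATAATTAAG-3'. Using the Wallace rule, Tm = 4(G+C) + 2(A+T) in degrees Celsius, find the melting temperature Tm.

Base counts: C=1, T=3, A=7, G=1
A+T = 10, G+C = 2
Tm = 2×10 + 4×2 = 28°C

28°C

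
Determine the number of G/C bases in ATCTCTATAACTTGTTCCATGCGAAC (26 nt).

10

Scanning the sequence gives A=7, G=3, C=7, T=9.
G+C = 3 + 7 = 10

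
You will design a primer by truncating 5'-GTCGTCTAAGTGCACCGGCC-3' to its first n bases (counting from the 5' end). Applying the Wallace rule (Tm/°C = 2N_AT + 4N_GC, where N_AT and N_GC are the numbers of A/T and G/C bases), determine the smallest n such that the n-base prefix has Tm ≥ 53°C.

n = 17

First 16 bases: GTCGTCTAAGTGCACC → Tm = 50°C (< 53°C)
First 17 bases: GTCGTCTAAGTGCACCG → Tm = 54°C (≥ 53°C)
Each additional base adds 2°C (A/T) or 4°C (G/C), so Tm is non-decreasing in n; n = 17 is the first length to reach 53°C.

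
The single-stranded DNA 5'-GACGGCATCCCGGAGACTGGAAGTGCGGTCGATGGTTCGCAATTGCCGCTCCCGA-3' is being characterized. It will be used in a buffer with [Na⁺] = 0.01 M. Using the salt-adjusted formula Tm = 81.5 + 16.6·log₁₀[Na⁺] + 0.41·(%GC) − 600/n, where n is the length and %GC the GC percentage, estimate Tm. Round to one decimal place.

63.5°C

Length n = 55. Counting bases: T=10, A=10, G=19, C=16
G+C = 35, so %GC = 35/55 × 100 = 63.636%
Salt term: 16.6 × (-2) = -33.2
GC term: 0.41 × 63.636 = 26.091; length term: −600/55 = −10.909
Tm = 81.5 + (-33.2) + 26.091 − 10.909 = 63.482 → 63.5°C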